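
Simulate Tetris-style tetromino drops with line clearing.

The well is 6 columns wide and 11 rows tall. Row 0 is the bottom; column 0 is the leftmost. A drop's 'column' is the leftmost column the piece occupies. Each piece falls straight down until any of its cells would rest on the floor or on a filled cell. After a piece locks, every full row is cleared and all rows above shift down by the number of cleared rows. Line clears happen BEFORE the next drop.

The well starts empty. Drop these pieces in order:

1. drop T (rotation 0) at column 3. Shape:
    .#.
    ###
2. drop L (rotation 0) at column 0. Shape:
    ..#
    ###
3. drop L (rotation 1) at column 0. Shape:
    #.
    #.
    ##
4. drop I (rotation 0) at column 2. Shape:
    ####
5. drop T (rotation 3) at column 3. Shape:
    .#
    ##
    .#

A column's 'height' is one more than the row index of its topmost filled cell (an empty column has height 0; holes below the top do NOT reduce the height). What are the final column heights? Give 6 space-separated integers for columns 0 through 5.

Answer: 3 1 2 4 5 2

Derivation:
Drop 1: T rot0 at col 3 lands with bottom-row=0; cleared 0 line(s) (total 0); column heights now [0 0 0 1 2 1], max=2
Drop 2: L rot0 at col 0 lands with bottom-row=0; cleared 1 line(s) (total 1); column heights now [0 0 1 0 1 0], max=1
Drop 3: L rot1 at col 0 lands with bottom-row=0; cleared 0 line(s) (total 1); column heights now [3 1 1 0 1 0], max=3
Drop 4: I rot0 at col 2 lands with bottom-row=1; cleared 0 line(s) (total 1); column heights now [3 1 2 2 2 2], max=3
Drop 5: T rot3 at col 3 lands with bottom-row=2; cleared 0 line(s) (total 1); column heights now [3 1 2 4 5 2], max=5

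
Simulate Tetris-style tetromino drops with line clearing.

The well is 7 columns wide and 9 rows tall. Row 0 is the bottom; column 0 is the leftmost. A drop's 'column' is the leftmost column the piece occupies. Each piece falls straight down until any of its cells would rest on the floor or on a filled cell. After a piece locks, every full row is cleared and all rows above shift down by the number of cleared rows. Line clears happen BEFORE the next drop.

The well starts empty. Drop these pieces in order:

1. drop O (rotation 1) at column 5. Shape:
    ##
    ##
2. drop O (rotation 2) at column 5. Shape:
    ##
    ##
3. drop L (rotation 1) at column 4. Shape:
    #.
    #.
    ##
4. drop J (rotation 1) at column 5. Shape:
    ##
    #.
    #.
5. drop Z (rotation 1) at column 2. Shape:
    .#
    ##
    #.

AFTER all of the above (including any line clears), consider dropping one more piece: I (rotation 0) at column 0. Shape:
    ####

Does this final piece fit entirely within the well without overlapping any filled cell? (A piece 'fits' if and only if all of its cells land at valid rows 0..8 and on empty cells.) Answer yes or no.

Answer: yes

Derivation:
Drop 1: O rot1 at col 5 lands with bottom-row=0; cleared 0 line(s) (total 0); column heights now [0 0 0 0 0 2 2], max=2
Drop 2: O rot2 at col 5 lands with bottom-row=2; cleared 0 line(s) (total 0); column heights now [0 0 0 0 0 4 4], max=4
Drop 3: L rot1 at col 4 lands with bottom-row=4; cleared 0 line(s) (total 0); column heights now [0 0 0 0 7 5 4], max=7
Drop 4: J rot1 at col 5 lands with bottom-row=5; cleared 0 line(s) (total 0); column heights now [0 0 0 0 7 8 8], max=8
Drop 5: Z rot1 at col 2 lands with bottom-row=0; cleared 0 line(s) (total 0); column heights now [0 0 2 3 7 8 8], max=8
Test piece I rot0 at col 0 (width 4): heights before test = [0 0 2 3 7 8 8]; fits = True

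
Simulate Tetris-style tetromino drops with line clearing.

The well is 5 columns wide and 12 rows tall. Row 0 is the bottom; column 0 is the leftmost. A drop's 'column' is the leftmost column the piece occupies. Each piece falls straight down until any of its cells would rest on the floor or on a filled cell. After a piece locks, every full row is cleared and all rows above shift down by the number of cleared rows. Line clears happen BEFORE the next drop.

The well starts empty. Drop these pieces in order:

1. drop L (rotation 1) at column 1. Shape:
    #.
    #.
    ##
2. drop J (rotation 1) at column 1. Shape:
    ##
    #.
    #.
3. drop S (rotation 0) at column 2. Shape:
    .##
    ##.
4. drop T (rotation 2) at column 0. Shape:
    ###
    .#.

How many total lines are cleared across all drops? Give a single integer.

Drop 1: L rot1 at col 1 lands with bottom-row=0; cleared 0 line(s) (total 0); column heights now [0 3 1 0 0], max=3
Drop 2: J rot1 at col 1 lands with bottom-row=3; cleared 0 line(s) (total 0); column heights now [0 6 6 0 0], max=6
Drop 3: S rot0 at col 2 lands with bottom-row=6; cleared 0 line(s) (total 0); column heights now [0 6 7 8 8], max=8
Drop 4: T rot2 at col 0 lands with bottom-row=6; cleared 1 line(s) (total 1); column heights now [0 7 7 7 0], max=7

Answer: 1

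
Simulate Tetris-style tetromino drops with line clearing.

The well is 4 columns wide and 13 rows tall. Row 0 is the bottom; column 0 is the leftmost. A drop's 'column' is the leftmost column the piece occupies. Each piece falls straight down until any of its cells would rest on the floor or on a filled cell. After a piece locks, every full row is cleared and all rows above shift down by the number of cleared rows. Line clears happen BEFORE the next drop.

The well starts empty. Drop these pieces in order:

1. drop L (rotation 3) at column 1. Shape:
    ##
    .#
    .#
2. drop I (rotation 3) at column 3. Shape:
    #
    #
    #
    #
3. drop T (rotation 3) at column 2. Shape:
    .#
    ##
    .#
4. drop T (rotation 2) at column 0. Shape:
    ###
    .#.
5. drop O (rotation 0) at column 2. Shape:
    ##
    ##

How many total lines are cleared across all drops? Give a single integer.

Drop 1: L rot3 at col 1 lands with bottom-row=0; cleared 0 line(s) (total 0); column heights now [0 3 3 0], max=3
Drop 2: I rot3 at col 3 lands with bottom-row=0; cleared 0 line(s) (total 0); column heights now [0 3 3 4], max=4
Drop 3: T rot3 at col 2 lands with bottom-row=4; cleared 0 line(s) (total 0); column heights now [0 3 6 7], max=7
Drop 4: T rot2 at col 0 lands with bottom-row=5; cleared 1 line(s) (total 1); column heights now [0 6 6 6], max=6
Drop 5: O rot0 at col 2 lands with bottom-row=6; cleared 0 line(s) (total 1); column heights now [0 6 8 8], max=8

Answer: 1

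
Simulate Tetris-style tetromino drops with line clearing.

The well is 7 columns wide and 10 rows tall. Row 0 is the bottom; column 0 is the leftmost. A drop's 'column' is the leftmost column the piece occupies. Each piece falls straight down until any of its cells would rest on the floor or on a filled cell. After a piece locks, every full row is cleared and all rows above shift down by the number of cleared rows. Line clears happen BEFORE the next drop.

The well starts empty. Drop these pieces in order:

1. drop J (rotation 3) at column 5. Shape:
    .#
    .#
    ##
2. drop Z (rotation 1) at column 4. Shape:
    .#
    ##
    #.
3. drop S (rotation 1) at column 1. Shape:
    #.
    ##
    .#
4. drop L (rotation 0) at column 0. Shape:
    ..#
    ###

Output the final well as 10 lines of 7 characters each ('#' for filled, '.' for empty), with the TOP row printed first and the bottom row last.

Drop 1: J rot3 at col 5 lands with bottom-row=0; cleared 0 line(s) (total 0); column heights now [0 0 0 0 0 1 3], max=3
Drop 2: Z rot1 at col 4 lands with bottom-row=0; cleared 0 line(s) (total 0); column heights now [0 0 0 0 2 3 3], max=3
Drop 3: S rot1 at col 1 lands with bottom-row=0; cleared 0 line(s) (total 0); column heights now [0 3 2 0 2 3 3], max=3
Drop 4: L rot0 at col 0 lands with bottom-row=3; cleared 0 line(s) (total 0); column heights now [4 4 5 0 2 3 3], max=5

Answer: .......
.......
.......
.......
.......
..#....
###....
.#...##
.##.###
..#.###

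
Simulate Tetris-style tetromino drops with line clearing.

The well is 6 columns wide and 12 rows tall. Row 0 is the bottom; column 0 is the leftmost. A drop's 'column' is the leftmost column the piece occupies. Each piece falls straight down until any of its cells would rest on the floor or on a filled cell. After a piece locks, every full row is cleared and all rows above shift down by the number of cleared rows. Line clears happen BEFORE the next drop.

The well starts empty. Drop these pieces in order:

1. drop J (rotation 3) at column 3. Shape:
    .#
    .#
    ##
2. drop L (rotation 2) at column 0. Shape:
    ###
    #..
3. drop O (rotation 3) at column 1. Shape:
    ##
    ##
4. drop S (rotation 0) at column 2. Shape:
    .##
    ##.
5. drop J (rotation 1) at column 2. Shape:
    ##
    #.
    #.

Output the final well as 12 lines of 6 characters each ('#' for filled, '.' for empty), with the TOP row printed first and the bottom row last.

Answer: ......
......
......
......
..##..
..#...
..###.
..##..
.##...
.##.#.
###.#.
#..##.

Derivation:
Drop 1: J rot3 at col 3 lands with bottom-row=0; cleared 0 line(s) (total 0); column heights now [0 0 0 1 3 0], max=3
Drop 2: L rot2 at col 0 lands with bottom-row=0; cleared 0 line(s) (total 0); column heights now [2 2 2 1 3 0], max=3
Drop 3: O rot3 at col 1 lands with bottom-row=2; cleared 0 line(s) (total 0); column heights now [2 4 4 1 3 0], max=4
Drop 4: S rot0 at col 2 lands with bottom-row=4; cleared 0 line(s) (total 0); column heights now [2 4 5 6 6 0], max=6
Drop 5: J rot1 at col 2 lands with bottom-row=5; cleared 0 line(s) (total 0); column heights now [2 4 8 8 6 0], max=8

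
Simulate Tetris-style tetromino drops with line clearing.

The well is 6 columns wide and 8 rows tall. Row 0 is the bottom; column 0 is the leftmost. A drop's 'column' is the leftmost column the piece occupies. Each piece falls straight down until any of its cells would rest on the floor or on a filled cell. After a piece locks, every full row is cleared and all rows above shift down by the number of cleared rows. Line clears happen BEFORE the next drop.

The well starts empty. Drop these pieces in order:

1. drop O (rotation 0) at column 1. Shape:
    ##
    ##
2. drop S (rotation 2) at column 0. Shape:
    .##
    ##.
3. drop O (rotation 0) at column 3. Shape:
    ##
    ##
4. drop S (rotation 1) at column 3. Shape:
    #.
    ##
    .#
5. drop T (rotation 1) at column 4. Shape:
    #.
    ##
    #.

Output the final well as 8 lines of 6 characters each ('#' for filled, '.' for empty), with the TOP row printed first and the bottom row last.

Answer: ......
....#.
....##
...##.
.####.
##..#.
.####.
.####.

Derivation:
Drop 1: O rot0 at col 1 lands with bottom-row=0; cleared 0 line(s) (total 0); column heights now [0 2 2 0 0 0], max=2
Drop 2: S rot2 at col 0 lands with bottom-row=2; cleared 0 line(s) (total 0); column heights now [3 4 4 0 0 0], max=4
Drop 3: O rot0 at col 3 lands with bottom-row=0; cleared 0 line(s) (total 0); column heights now [3 4 4 2 2 0], max=4
Drop 4: S rot1 at col 3 lands with bottom-row=2; cleared 0 line(s) (total 0); column heights now [3 4 4 5 4 0], max=5
Drop 5: T rot1 at col 4 lands with bottom-row=4; cleared 0 line(s) (total 0); column heights now [3 4 4 5 7 6], max=7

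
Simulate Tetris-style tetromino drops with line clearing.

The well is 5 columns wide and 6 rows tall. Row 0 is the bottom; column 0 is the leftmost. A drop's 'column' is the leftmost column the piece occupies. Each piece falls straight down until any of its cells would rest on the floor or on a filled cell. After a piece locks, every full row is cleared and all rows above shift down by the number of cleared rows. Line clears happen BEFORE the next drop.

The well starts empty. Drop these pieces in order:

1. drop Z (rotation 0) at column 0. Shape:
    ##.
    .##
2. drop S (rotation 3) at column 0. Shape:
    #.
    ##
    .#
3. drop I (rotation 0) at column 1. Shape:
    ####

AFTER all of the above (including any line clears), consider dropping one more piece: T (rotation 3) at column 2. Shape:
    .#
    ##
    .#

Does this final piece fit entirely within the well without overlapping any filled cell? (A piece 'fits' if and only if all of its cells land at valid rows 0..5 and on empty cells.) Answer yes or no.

Answer: yes

Derivation:
Drop 1: Z rot0 at col 0 lands with bottom-row=0; cleared 0 line(s) (total 0); column heights now [2 2 1 0 0], max=2
Drop 2: S rot3 at col 0 lands with bottom-row=2; cleared 0 line(s) (total 0); column heights now [5 4 1 0 0], max=5
Drop 3: I rot0 at col 1 lands with bottom-row=4; cleared 1 line(s) (total 1); column heights now [4 4 1 0 0], max=4
Test piece T rot3 at col 2 (width 2): heights before test = [4 4 1 0 0]; fits = True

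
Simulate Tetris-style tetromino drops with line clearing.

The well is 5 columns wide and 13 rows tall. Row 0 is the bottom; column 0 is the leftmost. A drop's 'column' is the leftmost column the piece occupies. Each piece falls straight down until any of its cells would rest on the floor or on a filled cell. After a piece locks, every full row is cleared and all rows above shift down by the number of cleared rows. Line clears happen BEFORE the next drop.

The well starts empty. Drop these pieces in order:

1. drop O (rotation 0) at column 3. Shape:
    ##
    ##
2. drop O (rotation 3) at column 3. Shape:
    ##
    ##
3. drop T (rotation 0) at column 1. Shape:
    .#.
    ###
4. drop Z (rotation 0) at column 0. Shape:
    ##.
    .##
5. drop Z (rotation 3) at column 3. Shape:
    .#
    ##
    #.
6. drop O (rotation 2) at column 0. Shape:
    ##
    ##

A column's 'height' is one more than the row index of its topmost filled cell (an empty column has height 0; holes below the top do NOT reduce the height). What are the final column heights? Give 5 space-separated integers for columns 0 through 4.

Drop 1: O rot0 at col 3 lands with bottom-row=0; cleared 0 line(s) (total 0); column heights now [0 0 0 2 2], max=2
Drop 2: O rot3 at col 3 lands with bottom-row=2; cleared 0 line(s) (total 0); column heights now [0 0 0 4 4], max=4
Drop 3: T rot0 at col 1 lands with bottom-row=4; cleared 0 line(s) (total 0); column heights now [0 5 6 5 4], max=6
Drop 4: Z rot0 at col 0 lands with bottom-row=6; cleared 0 line(s) (total 0); column heights now [8 8 7 5 4], max=8
Drop 5: Z rot3 at col 3 lands with bottom-row=5; cleared 0 line(s) (total 0); column heights now [8 8 7 7 8], max=8
Drop 6: O rot2 at col 0 lands with bottom-row=8; cleared 0 line(s) (total 0); column heights now [10 10 7 7 8], max=10

Answer: 10 10 7 7 8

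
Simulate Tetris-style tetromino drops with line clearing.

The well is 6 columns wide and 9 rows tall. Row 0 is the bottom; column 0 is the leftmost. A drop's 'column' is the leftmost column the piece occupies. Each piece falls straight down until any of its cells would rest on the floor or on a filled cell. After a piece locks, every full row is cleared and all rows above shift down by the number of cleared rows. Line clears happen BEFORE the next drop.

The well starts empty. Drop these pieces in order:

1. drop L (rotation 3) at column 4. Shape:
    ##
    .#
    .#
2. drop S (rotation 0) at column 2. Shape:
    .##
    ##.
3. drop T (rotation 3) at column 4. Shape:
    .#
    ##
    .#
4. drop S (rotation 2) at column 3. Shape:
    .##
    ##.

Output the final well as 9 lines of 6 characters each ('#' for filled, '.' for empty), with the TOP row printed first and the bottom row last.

Answer: ......
......
....##
...###
....##
...###
..####
.....#
.....#

Derivation:
Drop 1: L rot3 at col 4 lands with bottom-row=0; cleared 0 line(s) (total 0); column heights now [0 0 0 0 3 3], max=3
Drop 2: S rot0 at col 2 lands with bottom-row=2; cleared 0 line(s) (total 0); column heights now [0 0 3 4 4 3], max=4
Drop 3: T rot3 at col 4 lands with bottom-row=3; cleared 0 line(s) (total 0); column heights now [0 0 3 4 5 6], max=6
Drop 4: S rot2 at col 3 lands with bottom-row=5; cleared 0 line(s) (total 0); column heights now [0 0 3 6 7 7], max=7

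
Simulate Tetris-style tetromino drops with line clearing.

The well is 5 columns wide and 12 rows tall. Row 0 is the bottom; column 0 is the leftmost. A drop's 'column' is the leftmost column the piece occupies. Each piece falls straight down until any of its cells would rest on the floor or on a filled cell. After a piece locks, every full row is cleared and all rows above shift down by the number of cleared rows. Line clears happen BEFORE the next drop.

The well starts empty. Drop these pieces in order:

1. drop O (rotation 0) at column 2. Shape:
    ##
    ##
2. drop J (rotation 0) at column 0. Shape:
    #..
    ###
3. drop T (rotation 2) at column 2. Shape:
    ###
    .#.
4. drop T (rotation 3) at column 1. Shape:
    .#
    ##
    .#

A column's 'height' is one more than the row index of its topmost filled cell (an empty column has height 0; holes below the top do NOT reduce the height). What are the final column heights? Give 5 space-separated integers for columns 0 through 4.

Drop 1: O rot0 at col 2 lands with bottom-row=0; cleared 0 line(s) (total 0); column heights now [0 0 2 2 0], max=2
Drop 2: J rot0 at col 0 lands with bottom-row=2; cleared 0 line(s) (total 0); column heights now [4 3 3 2 0], max=4
Drop 3: T rot2 at col 2 lands with bottom-row=2; cleared 0 line(s) (total 0); column heights now [4 3 4 4 4], max=4
Drop 4: T rot3 at col 1 lands with bottom-row=4; cleared 0 line(s) (total 0); column heights now [4 6 7 4 4], max=7

Answer: 4 6 7 4 4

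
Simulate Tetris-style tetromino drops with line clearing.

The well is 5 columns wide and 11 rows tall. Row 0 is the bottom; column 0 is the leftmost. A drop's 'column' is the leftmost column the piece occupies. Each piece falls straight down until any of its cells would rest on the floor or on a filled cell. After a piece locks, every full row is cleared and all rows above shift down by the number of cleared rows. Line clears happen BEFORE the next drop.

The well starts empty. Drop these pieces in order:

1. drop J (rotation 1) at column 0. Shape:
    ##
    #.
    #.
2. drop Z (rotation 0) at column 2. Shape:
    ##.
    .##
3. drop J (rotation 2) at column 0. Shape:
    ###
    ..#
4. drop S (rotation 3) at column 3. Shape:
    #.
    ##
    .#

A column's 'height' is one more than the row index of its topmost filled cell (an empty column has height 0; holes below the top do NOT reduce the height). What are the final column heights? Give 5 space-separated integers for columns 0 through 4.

Drop 1: J rot1 at col 0 lands with bottom-row=0; cleared 0 line(s) (total 0); column heights now [3 3 0 0 0], max=3
Drop 2: Z rot0 at col 2 lands with bottom-row=0; cleared 0 line(s) (total 0); column heights now [3 3 2 2 1], max=3
Drop 3: J rot2 at col 0 lands with bottom-row=2; cleared 0 line(s) (total 0); column heights now [4 4 4 2 1], max=4
Drop 4: S rot3 at col 3 lands with bottom-row=1; cleared 1 line(s) (total 1); column heights now [3 3 3 3 2], max=3

Answer: 3 3 3 3 2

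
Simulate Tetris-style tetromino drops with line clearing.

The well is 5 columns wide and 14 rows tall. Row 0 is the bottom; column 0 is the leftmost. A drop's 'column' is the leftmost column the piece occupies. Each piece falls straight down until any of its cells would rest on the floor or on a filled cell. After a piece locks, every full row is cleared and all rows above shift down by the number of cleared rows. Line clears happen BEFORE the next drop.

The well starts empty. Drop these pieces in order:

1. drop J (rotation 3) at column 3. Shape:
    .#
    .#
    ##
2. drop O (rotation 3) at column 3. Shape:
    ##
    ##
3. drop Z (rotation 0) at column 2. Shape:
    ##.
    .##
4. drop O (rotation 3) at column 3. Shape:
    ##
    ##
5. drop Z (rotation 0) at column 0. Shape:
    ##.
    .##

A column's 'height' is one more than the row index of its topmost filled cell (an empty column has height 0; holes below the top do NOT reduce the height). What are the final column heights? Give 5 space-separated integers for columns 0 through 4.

Answer: 9 9 8 9 9

Derivation:
Drop 1: J rot3 at col 3 lands with bottom-row=0; cleared 0 line(s) (total 0); column heights now [0 0 0 1 3], max=3
Drop 2: O rot3 at col 3 lands with bottom-row=3; cleared 0 line(s) (total 0); column heights now [0 0 0 5 5], max=5
Drop 3: Z rot0 at col 2 lands with bottom-row=5; cleared 0 line(s) (total 0); column heights now [0 0 7 7 6], max=7
Drop 4: O rot3 at col 3 lands with bottom-row=7; cleared 0 line(s) (total 0); column heights now [0 0 7 9 9], max=9
Drop 5: Z rot0 at col 0 lands with bottom-row=7; cleared 0 line(s) (total 0); column heights now [9 9 8 9 9], max=9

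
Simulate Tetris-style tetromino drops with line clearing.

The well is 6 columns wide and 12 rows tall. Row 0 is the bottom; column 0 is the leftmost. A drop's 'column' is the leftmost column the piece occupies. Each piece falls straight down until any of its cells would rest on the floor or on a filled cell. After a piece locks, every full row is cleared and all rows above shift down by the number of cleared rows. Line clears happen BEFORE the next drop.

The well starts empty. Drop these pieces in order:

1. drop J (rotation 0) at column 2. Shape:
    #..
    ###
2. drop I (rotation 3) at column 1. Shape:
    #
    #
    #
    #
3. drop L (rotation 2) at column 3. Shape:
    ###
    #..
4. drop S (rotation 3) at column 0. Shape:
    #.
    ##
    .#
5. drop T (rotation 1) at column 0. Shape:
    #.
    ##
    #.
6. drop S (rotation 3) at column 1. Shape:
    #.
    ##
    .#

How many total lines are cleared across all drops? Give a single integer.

Drop 1: J rot0 at col 2 lands with bottom-row=0; cleared 0 line(s) (total 0); column heights now [0 0 2 1 1 0], max=2
Drop 2: I rot3 at col 1 lands with bottom-row=0; cleared 0 line(s) (total 0); column heights now [0 4 2 1 1 0], max=4
Drop 3: L rot2 at col 3 lands with bottom-row=1; cleared 0 line(s) (total 0); column heights now [0 4 2 3 3 3], max=4
Drop 4: S rot3 at col 0 lands with bottom-row=4; cleared 0 line(s) (total 0); column heights now [7 6 2 3 3 3], max=7
Drop 5: T rot1 at col 0 lands with bottom-row=7; cleared 0 line(s) (total 0); column heights now [10 9 2 3 3 3], max=10
Drop 6: S rot3 at col 1 lands with bottom-row=8; cleared 0 line(s) (total 0); column heights now [10 11 10 3 3 3], max=11

Answer: 0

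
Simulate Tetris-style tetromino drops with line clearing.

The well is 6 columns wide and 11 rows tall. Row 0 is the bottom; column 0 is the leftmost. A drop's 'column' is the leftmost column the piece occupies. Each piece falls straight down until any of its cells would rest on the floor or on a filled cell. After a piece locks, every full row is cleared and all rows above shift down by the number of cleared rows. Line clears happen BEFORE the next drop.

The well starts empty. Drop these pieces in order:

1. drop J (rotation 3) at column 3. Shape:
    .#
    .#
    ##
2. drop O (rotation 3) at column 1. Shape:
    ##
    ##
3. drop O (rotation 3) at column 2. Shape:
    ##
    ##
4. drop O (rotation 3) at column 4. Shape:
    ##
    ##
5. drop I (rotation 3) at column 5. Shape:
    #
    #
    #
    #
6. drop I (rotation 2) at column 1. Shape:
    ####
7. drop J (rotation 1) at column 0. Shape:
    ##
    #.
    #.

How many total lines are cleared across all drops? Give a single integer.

Answer: 1

Derivation:
Drop 1: J rot3 at col 3 lands with bottom-row=0; cleared 0 line(s) (total 0); column heights now [0 0 0 1 3 0], max=3
Drop 2: O rot3 at col 1 lands with bottom-row=0; cleared 0 line(s) (total 0); column heights now [0 2 2 1 3 0], max=3
Drop 3: O rot3 at col 2 lands with bottom-row=2; cleared 0 line(s) (total 0); column heights now [0 2 4 4 3 0], max=4
Drop 4: O rot3 at col 4 lands with bottom-row=3; cleared 0 line(s) (total 0); column heights now [0 2 4 4 5 5], max=5
Drop 5: I rot3 at col 5 lands with bottom-row=5; cleared 0 line(s) (total 0); column heights now [0 2 4 4 5 9], max=9
Drop 6: I rot2 at col 1 lands with bottom-row=5; cleared 0 line(s) (total 0); column heights now [0 6 6 6 6 9], max=9
Drop 7: J rot1 at col 0 lands with bottom-row=4; cleared 1 line(s) (total 1); column heights now [6 6 4 4 5 8], max=8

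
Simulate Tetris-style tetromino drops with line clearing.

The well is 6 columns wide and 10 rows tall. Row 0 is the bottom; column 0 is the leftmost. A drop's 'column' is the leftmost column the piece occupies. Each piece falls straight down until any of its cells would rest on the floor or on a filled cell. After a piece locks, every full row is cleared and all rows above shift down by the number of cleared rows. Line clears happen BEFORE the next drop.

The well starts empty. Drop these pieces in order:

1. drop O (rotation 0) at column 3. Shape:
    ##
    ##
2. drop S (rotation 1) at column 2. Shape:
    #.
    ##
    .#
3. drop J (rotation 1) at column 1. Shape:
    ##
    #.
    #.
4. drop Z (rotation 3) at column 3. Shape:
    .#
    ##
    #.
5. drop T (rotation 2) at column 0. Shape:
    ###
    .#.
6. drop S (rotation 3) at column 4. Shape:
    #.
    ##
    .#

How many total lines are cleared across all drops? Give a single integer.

Answer: 0

Derivation:
Drop 1: O rot0 at col 3 lands with bottom-row=0; cleared 0 line(s) (total 0); column heights now [0 0 0 2 2 0], max=2
Drop 2: S rot1 at col 2 lands with bottom-row=2; cleared 0 line(s) (total 0); column heights now [0 0 5 4 2 0], max=5
Drop 3: J rot1 at col 1 lands with bottom-row=3; cleared 0 line(s) (total 0); column heights now [0 6 6 4 2 0], max=6
Drop 4: Z rot3 at col 3 lands with bottom-row=4; cleared 0 line(s) (total 0); column heights now [0 6 6 6 7 0], max=7
Drop 5: T rot2 at col 0 lands with bottom-row=6; cleared 0 line(s) (total 0); column heights now [8 8 8 6 7 0], max=8
Drop 6: S rot3 at col 4 lands with bottom-row=6; cleared 0 line(s) (total 0); column heights now [8 8 8 6 9 8], max=9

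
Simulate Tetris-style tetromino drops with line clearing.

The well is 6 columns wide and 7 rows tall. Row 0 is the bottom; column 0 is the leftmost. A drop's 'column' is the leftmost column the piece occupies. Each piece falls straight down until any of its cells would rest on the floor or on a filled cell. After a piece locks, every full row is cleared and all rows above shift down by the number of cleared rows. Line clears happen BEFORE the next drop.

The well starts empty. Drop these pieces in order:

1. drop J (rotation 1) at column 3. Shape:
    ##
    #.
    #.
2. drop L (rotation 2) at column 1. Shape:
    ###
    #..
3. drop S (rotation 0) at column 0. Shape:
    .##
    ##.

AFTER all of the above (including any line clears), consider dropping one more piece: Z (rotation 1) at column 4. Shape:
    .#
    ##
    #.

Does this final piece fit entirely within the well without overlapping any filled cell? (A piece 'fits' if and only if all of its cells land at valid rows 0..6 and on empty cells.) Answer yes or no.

Answer: yes

Derivation:
Drop 1: J rot1 at col 3 lands with bottom-row=0; cleared 0 line(s) (total 0); column heights now [0 0 0 3 3 0], max=3
Drop 2: L rot2 at col 1 lands with bottom-row=2; cleared 0 line(s) (total 0); column heights now [0 4 4 4 3 0], max=4
Drop 3: S rot0 at col 0 lands with bottom-row=4; cleared 0 line(s) (total 0); column heights now [5 6 6 4 3 0], max=6
Test piece Z rot1 at col 4 (width 2): heights before test = [5 6 6 4 3 0]; fits = True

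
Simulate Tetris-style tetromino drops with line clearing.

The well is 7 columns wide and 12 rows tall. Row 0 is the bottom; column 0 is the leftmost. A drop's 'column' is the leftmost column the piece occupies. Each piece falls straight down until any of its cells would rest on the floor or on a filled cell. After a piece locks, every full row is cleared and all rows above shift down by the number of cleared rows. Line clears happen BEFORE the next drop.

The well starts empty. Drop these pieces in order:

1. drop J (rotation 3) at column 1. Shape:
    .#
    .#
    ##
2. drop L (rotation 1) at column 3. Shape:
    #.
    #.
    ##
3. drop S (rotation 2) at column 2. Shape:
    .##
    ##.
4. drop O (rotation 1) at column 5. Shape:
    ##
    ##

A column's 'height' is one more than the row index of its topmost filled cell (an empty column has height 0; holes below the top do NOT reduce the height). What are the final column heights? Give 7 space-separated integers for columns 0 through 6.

Answer: 0 1 4 5 5 2 2

Derivation:
Drop 1: J rot3 at col 1 lands with bottom-row=0; cleared 0 line(s) (total 0); column heights now [0 1 3 0 0 0 0], max=3
Drop 2: L rot1 at col 3 lands with bottom-row=0; cleared 0 line(s) (total 0); column heights now [0 1 3 3 1 0 0], max=3
Drop 3: S rot2 at col 2 lands with bottom-row=3; cleared 0 line(s) (total 0); column heights now [0 1 4 5 5 0 0], max=5
Drop 4: O rot1 at col 5 lands with bottom-row=0; cleared 0 line(s) (total 0); column heights now [0 1 4 5 5 2 2], max=5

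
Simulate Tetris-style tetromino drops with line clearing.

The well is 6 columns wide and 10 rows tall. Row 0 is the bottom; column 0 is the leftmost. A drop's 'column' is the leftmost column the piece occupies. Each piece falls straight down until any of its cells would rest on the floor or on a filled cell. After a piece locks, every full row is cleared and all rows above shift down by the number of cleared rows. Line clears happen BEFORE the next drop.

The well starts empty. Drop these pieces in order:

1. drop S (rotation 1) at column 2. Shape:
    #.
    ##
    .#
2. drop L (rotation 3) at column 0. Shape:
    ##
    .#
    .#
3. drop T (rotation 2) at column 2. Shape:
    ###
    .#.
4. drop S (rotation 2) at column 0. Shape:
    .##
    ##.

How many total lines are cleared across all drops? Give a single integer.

Answer: 0

Derivation:
Drop 1: S rot1 at col 2 lands with bottom-row=0; cleared 0 line(s) (total 0); column heights now [0 0 3 2 0 0], max=3
Drop 2: L rot3 at col 0 lands with bottom-row=0; cleared 0 line(s) (total 0); column heights now [3 3 3 2 0 0], max=3
Drop 3: T rot2 at col 2 lands with bottom-row=2; cleared 0 line(s) (total 0); column heights now [3 3 4 4 4 0], max=4
Drop 4: S rot2 at col 0 lands with bottom-row=3; cleared 0 line(s) (total 0); column heights now [4 5 5 4 4 0], max=5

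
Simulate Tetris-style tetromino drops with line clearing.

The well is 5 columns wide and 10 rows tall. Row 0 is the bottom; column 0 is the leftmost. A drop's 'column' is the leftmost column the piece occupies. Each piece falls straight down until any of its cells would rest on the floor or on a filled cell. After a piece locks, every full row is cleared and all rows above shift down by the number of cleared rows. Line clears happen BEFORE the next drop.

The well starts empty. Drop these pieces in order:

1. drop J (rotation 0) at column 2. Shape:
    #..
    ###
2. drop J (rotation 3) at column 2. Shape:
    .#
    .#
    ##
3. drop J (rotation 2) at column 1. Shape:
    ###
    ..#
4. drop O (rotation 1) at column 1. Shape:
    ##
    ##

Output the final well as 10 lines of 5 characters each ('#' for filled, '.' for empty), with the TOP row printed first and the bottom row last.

Drop 1: J rot0 at col 2 lands with bottom-row=0; cleared 0 line(s) (total 0); column heights now [0 0 2 1 1], max=2
Drop 2: J rot3 at col 2 lands with bottom-row=2; cleared 0 line(s) (total 0); column heights now [0 0 3 5 1], max=5
Drop 3: J rot2 at col 1 lands with bottom-row=5; cleared 0 line(s) (total 0); column heights now [0 7 7 7 1], max=7
Drop 4: O rot1 at col 1 lands with bottom-row=7; cleared 0 line(s) (total 0); column heights now [0 9 9 7 1], max=9

Answer: .....
.##..
.##..
.###.
...#.
...#.
...#.
..##.
..#..
..###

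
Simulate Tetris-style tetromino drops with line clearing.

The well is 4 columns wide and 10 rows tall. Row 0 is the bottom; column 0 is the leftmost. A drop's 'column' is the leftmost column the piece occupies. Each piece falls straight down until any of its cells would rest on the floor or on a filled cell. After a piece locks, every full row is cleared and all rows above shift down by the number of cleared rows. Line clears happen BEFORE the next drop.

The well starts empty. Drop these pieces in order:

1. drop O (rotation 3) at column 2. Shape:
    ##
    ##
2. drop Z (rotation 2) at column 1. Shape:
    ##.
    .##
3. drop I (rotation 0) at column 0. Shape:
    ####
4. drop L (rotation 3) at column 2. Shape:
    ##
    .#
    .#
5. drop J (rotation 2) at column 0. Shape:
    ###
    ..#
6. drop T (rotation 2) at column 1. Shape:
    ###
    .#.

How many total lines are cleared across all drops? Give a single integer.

Answer: 1

Derivation:
Drop 1: O rot3 at col 2 lands with bottom-row=0; cleared 0 line(s) (total 0); column heights now [0 0 2 2], max=2
Drop 2: Z rot2 at col 1 lands with bottom-row=2; cleared 0 line(s) (total 0); column heights now [0 4 4 3], max=4
Drop 3: I rot0 at col 0 lands with bottom-row=4; cleared 1 line(s) (total 1); column heights now [0 4 4 3], max=4
Drop 4: L rot3 at col 2 lands with bottom-row=3; cleared 0 line(s) (total 1); column heights now [0 4 6 6], max=6
Drop 5: J rot2 at col 0 lands with bottom-row=6; cleared 0 line(s) (total 1); column heights now [8 8 8 6], max=8
Drop 6: T rot2 at col 1 lands with bottom-row=8; cleared 0 line(s) (total 1); column heights now [8 10 10 10], max=10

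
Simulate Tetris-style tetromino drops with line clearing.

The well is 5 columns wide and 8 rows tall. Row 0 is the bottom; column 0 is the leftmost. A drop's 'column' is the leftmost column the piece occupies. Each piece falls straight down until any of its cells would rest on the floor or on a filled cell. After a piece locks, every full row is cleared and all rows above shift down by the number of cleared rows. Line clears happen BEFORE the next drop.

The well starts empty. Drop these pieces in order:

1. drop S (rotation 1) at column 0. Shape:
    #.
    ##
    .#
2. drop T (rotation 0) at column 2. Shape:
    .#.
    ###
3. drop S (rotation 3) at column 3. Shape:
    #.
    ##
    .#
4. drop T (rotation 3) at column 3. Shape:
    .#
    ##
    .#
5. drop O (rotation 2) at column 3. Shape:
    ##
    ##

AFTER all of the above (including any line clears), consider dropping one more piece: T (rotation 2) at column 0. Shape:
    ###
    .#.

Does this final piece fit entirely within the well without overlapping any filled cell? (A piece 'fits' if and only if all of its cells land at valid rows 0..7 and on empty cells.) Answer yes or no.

Drop 1: S rot1 at col 0 lands with bottom-row=0; cleared 0 line(s) (total 0); column heights now [3 2 0 0 0], max=3
Drop 2: T rot0 at col 2 lands with bottom-row=0; cleared 0 line(s) (total 0); column heights now [3 2 1 2 1], max=3
Drop 3: S rot3 at col 3 lands with bottom-row=1; cleared 0 line(s) (total 0); column heights now [3 2 1 4 3], max=4
Drop 4: T rot3 at col 3 lands with bottom-row=3; cleared 0 line(s) (total 0); column heights now [3 2 1 5 6], max=6
Drop 5: O rot2 at col 3 lands with bottom-row=6; cleared 0 line(s) (total 0); column heights now [3 2 1 8 8], max=8
Test piece T rot2 at col 0 (width 3): heights before test = [3 2 1 8 8]; fits = True

Answer: yes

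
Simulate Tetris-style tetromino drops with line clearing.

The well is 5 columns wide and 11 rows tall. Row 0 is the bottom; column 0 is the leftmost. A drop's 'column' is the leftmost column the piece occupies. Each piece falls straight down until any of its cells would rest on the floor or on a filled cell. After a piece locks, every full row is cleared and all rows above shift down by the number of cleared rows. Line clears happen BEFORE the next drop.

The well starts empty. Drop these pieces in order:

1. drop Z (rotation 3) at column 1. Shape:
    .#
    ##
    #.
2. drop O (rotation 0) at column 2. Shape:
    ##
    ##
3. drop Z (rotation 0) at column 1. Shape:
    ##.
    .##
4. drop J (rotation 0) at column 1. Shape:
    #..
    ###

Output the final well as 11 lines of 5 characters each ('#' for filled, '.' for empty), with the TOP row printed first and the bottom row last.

Drop 1: Z rot3 at col 1 lands with bottom-row=0; cleared 0 line(s) (total 0); column heights now [0 2 3 0 0], max=3
Drop 2: O rot0 at col 2 lands with bottom-row=3; cleared 0 line(s) (total 0); column heights now [0 2 5 5 0], max=5
Drop 3: Z rot0 at col 1 lands with bottom-row=5; cleared 0 line(s) (total 0); column heights now [0 7 7 6 0], max=7
Drop 4: J rot0 at col 1 lands with bottom-row=7; cleared 0 line(s) (total 0); column heights now [0 9 8 8 0], max=9

Answer: .....
.....
.#...
.###.
.##..
..##.
..##.
..##.
..#..
.##..
.#...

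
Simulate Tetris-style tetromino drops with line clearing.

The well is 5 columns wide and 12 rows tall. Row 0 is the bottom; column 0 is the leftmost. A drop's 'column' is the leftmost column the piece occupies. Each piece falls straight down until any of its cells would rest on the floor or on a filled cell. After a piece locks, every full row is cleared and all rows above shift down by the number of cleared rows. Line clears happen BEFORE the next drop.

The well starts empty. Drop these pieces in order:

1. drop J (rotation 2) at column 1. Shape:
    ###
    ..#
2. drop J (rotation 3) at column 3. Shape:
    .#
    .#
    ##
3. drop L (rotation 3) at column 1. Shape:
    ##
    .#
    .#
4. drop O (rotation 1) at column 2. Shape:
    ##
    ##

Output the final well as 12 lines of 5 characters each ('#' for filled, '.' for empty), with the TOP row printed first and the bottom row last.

Answer: .....
.....
.....
.....
.....
..##.
..##.
.##.#
..#.#
..###
.###.
...#.

Derivation:
Drop 1: J rot2 at col 1 lands with bottom-row=0; cleared 0 line(s) (total 0); column heights now [0 2 2 2 0], max=2
Drop 2: J rot3 at col 3 lands with bottom-row=2; cleared 0 line(s) (total 0); column heights now [0 2 2 3 5], max=5
Drop 3: L rot3 at col 1 lands with bottom-row=2; cleared 0 line(s) (total 0); column heights now [0 5 5 3 5], max=5
Drop 4: O rot1 at col 2 lands with bottom-row=5; cleared 0 line(s) (total 0); column heights now [0 5 7 7 5], max=7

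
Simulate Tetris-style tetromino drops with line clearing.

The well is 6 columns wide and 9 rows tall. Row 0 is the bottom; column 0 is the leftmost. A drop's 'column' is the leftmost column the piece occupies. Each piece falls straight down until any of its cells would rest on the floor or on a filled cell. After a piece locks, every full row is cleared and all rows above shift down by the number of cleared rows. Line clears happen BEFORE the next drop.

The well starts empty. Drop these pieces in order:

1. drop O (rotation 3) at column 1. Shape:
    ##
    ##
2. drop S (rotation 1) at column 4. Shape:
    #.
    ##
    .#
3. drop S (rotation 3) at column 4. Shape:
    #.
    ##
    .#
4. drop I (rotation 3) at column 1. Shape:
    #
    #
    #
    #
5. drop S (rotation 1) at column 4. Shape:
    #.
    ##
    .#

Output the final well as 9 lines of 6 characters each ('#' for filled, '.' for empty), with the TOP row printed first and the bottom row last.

Drop 1: O rot3 at col 1 lands with bottom-row=0; cleared 0 line(s) (total 0); column heights now [0 2 2 0 0 0], max=2
Drop 2: S rot1 at col 4 lands with bottom-row=0; cleared 0 line(s) (total 0); column heights now [0 2 2 0 3 2], max=3
Drop 3: S rot3 at col 4 lands with bottom-row=2; cleared 0 line(s) (total 0); column heights now [0 2 2 0 5 4], max=5
Drop 4: I rot3 at col 1 lands with bottom-row=2; cleared 0 line(s) (total 0); column heights now [0 6 2 0 5 4], max=6
Drop 5: S rot1 at col 4 lands with bottom-row=4; cleared 0 line(s) (total 0); column heights now [0 6 2 0 7 6], max=7

Answer: ......
......
....#.
.#..##
.#..##
.#..##
.#..##
.##.##
.##..#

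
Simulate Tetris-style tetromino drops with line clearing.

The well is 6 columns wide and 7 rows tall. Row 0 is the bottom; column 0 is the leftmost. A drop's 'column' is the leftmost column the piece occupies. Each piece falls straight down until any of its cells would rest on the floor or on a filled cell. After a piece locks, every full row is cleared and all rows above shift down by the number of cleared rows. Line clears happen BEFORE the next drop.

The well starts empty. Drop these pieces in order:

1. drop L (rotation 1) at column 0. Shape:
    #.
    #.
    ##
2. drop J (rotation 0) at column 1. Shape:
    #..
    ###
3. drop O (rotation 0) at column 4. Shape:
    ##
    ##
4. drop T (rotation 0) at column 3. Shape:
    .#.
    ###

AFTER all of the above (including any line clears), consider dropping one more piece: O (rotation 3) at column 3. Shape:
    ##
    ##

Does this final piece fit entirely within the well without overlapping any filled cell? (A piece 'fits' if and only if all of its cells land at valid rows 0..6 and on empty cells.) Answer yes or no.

Answer: yes

Derivation:
Drop 1: L rot1 at col 0 lands with bottom-row=0; cleared 0 line(s) (total 0); column heights now [3 1 0 0 0 0], max=3
Drop 2: J rot0 at col 1 lands with bottom-row=1; cleared 0 line(s) (total 0); column heights now [3 3 2 2 0 0], max=3
Drop 3: O rot0 at col 4 lands with bottom-row=0; cleared 1 line(s) (total 1); column heights now [2 2 0 0 1 1], max=2
Drop 4: T rot0 at col 3 lands with bottom-row=1; cleared 0 line(s) (total 1); column heights now [2 2 0 2 3 2], max=3
Test piece O rot3 at col 3 (width 2): heights before test = [2 2 0 2 3 2]; fits = True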